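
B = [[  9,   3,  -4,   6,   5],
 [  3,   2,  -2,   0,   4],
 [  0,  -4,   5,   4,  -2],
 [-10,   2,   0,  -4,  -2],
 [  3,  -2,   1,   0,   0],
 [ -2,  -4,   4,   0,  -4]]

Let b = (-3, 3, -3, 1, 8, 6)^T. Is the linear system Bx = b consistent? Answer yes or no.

no

Row reduce the augmented matrix [B | b].
R2 ← R2 − (1/3)·R1: [0, 1, -2/3, -2, 7/3, 4]
R4 ← R4 + (10/9)·R1: [0, 16/3, -40/9, 8/3, 32/9, -7/3]
R5 ← R5 − (1/3)·R1: [0, -3, 7/3, -2, -5/3, 9]
R6 ← R6 + (2/9)·R1: [0, -10/3, 28/9, 4/3, -26/9, 16/3]
R3 ← R3 + (4)·R2: [0, 0, 7/3, -4, 22/3, 13]
R4 ← R4 − (16/3)·R2: [0, 0, -8/9, 40/3, -80/9, -71/3]
R5 ← R5 + (3)·R2: [0, 0, 1/3, -8, 16/3, 21]
R6 ← R6 + (10/3)·R2: [0, 0, 8/9, -16/3, 44/9, 56/3]
R4 ← R4 + (8/21)·R3: [0, 0, 0, 248/21, -128/21, -131/7]
R5 ← R5 − (1/7)·R3: [0, 0, 0, -52/7, 30/7, 134/7]
R6 ← R6 − (8/21)·R3: [0, 0, 0, -80/21, 44/21, 96/7]
R5 ← R5 + (39/62)·R4: [0, 0, 0, 0, 14/31, 457/62]
R6 ← R6 + (10/31)·R4: [0, 0, 0, 0, 4/31, 238/31]
R6 ← R6 − (2/7)·R5: [0, 0, 0, 0, 0, 39/7]
The echelon form has 6 nonzero rows; the last pivot sits in the augmented column, so rank(B) = 5 but rank([B|b]) = 6.
Since the ranks differ, the system is inconsistent.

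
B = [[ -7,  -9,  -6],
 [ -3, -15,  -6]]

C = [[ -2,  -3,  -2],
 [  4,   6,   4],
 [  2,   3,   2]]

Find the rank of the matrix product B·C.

1

First compute BC:
[[-34, -51, -34],
 [-66, -99, -66]]
Now row reduce the product.
R2 ← R2 − (33/17)·R1: [0, 0, 0]
1 nonzero row, so rank(BC) = 1.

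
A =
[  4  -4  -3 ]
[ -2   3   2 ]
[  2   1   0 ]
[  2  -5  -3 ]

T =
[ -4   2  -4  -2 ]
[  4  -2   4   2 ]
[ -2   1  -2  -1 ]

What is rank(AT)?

First compute AT:
[[-26,  13, -26, -13],
 [ 16,  -8,  16,   8],
 [ -4,   2,  -4,  -2],
 [-22,  11, -22, -11]]
Now row reduce the product.
R2 ← R2 + (8/13)·R1: [0, 0, 0, 0]
R3 ← R3 − (2/13)·R1: [0, 0, 0, 0]
R4 ← R4 − (11/13)·R1: [0, 0, 0, 0]
1 nonzero row, so rank(AT) = 1.

1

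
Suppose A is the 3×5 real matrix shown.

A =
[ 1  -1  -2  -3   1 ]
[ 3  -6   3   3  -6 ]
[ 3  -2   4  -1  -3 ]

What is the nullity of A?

Row reduce to echelon form.
R2 ← R2 − (3)·R1: [0, -3, 9, 12, -9]
R3 ← R3 − (3)·R1: [0, 1, 10, 8, -6]
R3 ← R3 + (1/3)·R2: [0, 0, 13, 12, -9]
3 nonzero rows, so rank(A) = 3.
A has 5 columns; by rank–nullity, nullity = 5 − 3 = 2.

2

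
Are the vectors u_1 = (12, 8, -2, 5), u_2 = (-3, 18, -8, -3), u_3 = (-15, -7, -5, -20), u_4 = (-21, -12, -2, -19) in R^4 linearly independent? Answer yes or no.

no

Form the matrix with these vectors as rows and row reduce.
R2 ← R2 + (1/4)·R1: [0, 20, -17/2, -7/4]
R3 ← R3 + (5/4)·R1: [0, 3, -15/2, -55/4]
R4 ← R4 + (7/4)·R1: [0, 2, -11/2, -41/4]
R3 ← R3 − (3/20)·R2: [0, 0, -249/40, -1079/80]
R4 ← R4 − (1/10)·R2: [0, 0, -93/20, -403/40]
R4 ← R4 − (62/83)·R3: [0, 0, 0, 0]
3 nonzero rows, so the 4 vectors span a space of dimension 3.
Since 3 < 4, the vectors are linearly dependent.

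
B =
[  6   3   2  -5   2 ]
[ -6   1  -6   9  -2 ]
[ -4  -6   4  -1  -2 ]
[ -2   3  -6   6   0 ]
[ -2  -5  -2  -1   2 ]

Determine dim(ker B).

Row reduce to echelon form.
R2 ← R2 + R1: [0, 4, -4, 4, 0]
R3 ← R3 + (2/3)·R1: [0, -4, 16/3, -13/3, -2/3]
R4 ← R4 + (1/3)·R1: [0, 4, -16/3, 13/3, 2/3]
R5 ← R5 + (1/3)·R1: [0, -4, -4/3, -8/3, 8/3]
R3 ← R3 + R2: [0, 0, 4/3, -1/3, -2/3]
R4 ← R4 − R2: [0, 0, -4/3, 1/3, 2/3]
R5 ← R5 + R2: [0, 0, -16/3, 4/3, 8/3]
R4 ← R4 + R3: [0, 0, 0, 0, 0]
R5 ← R5 + (4)·R3: [0, 0, 0, 0, 0]
3 nonzero rows, so rank(B) = 3.
B has 5 columns; by rank–nullity, nullity = 5 − 3 = 2.

2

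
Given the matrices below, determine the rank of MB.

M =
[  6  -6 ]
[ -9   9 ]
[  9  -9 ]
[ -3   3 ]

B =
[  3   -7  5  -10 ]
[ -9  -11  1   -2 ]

1

First compute MB:
[[ 72,  24,  24, -48],
 [-108, -36, -36,  72],
 [108,  36,  36, -72],
 [-36, -12, -12,  24]]
Now row reduce the product.
R2 ← R2 + (3/2)·R1: [0, 0, 0, 0]
R3 ← R3 − (3/2)·R1: [0, 0, 0, 0]
R4 ← R4 + (1/2)·R1: [0, 0, 0, 0]
1 nonzero row, so rank(MB) = 1.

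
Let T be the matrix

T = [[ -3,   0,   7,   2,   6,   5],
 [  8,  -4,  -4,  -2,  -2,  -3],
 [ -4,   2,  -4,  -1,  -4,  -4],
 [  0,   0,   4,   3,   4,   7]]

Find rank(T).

Row reduce to echelon form.
R2 ← R2 + (8/3)·R1: [0, -4, 44/3, 10/3, 14, 31/3]
R3 ← R3 − (4/3)·R1: [0, 2, -40/3, -11/3, -12, -32/3]
R3 ← R3 + (1/2)·R2: [0, 0, -6, -2, -5, -11/2]
R4 ← R4 + (2/3)·R3: [0, 0, 0, 5/3, 2/3, 10/3]
Echelon form has 4 nonzero rows, so rank(T) = 4.

4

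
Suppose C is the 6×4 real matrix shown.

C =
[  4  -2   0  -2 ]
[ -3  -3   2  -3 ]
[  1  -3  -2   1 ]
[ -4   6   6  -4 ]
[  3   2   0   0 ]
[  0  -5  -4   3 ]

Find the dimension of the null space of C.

Row reduce to echelon form.
R2 ← R2 + (3/4)·R1: [0, -9/2, 2, -9/2]
R3 ← R3 − (1/4)·R1: [0, -5/2, -2, 3/2]
R4 ← R4 + R1: [0, 4, 6, -6]
R5 ← R5 − (3/4)·R1: [0, 7/2, 0, 3/2]
R3 ← R3 − (5/9)·R2: [0, 0, -28/9, 4]
R4 ← R4 + (8/9)·R2: [0, 0, 70/9, -10]
R5 ← R5 + (7/9)·R2: [0, 0, 14/9, -2]
R6 ← R6 − (10/9)·R2: [0, 0, -56/9, 8]
R4 ← R4 + (5/2)·R3: [0, 0, 0, 0]
R5 ← R5 + (1/2)·R3: [0, 0, 0, 0]
R6 ← R6 − (2)·R3: [0, 0, 0, 0]
3 nonzero rows, so rank(C) = 3.
C has 4 columns; by rank–nullity, nullity = 4 − 3 = 1.

1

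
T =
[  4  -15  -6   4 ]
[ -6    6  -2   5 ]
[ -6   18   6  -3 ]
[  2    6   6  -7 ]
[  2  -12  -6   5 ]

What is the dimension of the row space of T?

Row reduce to echelon form.
R2 ← R2 + (3/2)·R1: [0, -33/2, -11, 11]
R3 ← R3 + (3/2)·R1: [0, -9/2, -3, 3]
R4 ← R4 − (1/2)·R1: [0, 27/2, 9, -9]
R5 ← R5 − (1/2)·R1: [0, -9/2, -3, 3]
R3 ← R3 − (3/11)·R2: [0, 0, 0, 0]
R4 ← R4 + (9/11)·R2: [0, 0, 0, 0]
R5 ← R5 − (3/11)·R2: [0, 0, 0, 0]
Echelon form has 2 nonzero rows, so rank(T) = 2.
The row space has dimension equal to the rank: 2.

2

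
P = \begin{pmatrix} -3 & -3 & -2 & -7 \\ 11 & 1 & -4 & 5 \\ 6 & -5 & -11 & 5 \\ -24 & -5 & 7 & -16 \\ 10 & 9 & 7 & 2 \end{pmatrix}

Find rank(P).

4

Row reduce to echelon form.
R2 ← R2 + (11/3)·R1: [0, -10, -34/3, -62/3]
R3 ← R3 + (2)·R1: [0, -11, -15, -9]
R4 ← R4 − (8)·R1: [0, 19, 23, 40]
R5 ← R5 + (10/3)·R1: [0, -1, 1/3, -64/3]
R3 ← R3 − (11/10)·R2: [0, 0, -38/15, 206/15]
R4 ← R4 + (19/10)·R2: [0, 0, 22/15, 11/15]
R5 ← R5 − (1/10)·R2: [0, 0, 22/15, -289/15]
R4 ← R4 + (11/19)·R3: [0, 0, 0, 165/19]
R5 ← R5 + (11/19)·R3: [0, 0, 0, -215/19]
R5 ← R5 + (43/33)·R4: [0, 0, 0, 0]
Echelon form has 4 nonzero rows, so rank(P) = 4.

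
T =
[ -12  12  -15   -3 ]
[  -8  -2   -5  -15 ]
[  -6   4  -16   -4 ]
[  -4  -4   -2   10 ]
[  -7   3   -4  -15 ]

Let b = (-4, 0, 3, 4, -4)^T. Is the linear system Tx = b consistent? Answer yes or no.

no

Row reduce the augmented matrix [T | b].
R2 ← R2 − (2/3)·R1: [0, -10, 5, -13, 8/3]
R3 ← R3 − (1/2)·R1: [0, -2, -17/2, -5/2, 5]
R4 ← R4 − (1/3)·R1: [0, -8, 3, 11, 16/3]
R5 ← R5 − (7/12)·R1: [0, -4, 19/4, -53/4, -5/3]
R3 ← R3 − (1/5)·R2: [0, 0, -19/2, 1/10, 67/15]
R4 ← R4 − (4/5)·R2: [0, 0, -1, 107/5, 16/5]
R5 ← R5 − (2/5)·R2: [0, 0, 11/4, -161/20, -41/15]
R4 ← R4 − (2/19)·R3: [0, 0, 0, 2032/95, 778/285]
R5 ← R5 + (11/38)·R3: [0, 0, 0, -762/95, -821/570]
R5 ← R5 + (3/8)·R4: [0, 0, 0, 0, -5/12]
The echelon form has 5 nonzero rows; the last pivot sits in the augmented column, so rank(T) = 4 but rank([T|b]) = 5.
Since the ranks differ, the system is inconsistent.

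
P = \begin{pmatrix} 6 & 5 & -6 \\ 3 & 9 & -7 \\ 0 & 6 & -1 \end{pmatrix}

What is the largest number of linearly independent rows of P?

Row reduce to echelon form.
R2 ← R2 − (1/2)·R1: [0, 13/2, -4]
R3 ← R3 − (12/13)·R2: [0, 0, 35/13]
Echelon form has 3 nonzero rows, so rank(P) = 3.
The rank gives the maximum number of linearly independent rows: 3.

3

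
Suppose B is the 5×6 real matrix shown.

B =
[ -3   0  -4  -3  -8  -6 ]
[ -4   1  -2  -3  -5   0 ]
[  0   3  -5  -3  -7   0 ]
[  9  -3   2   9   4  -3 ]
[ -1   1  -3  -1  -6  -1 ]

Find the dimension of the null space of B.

2

Row reduce to echelon form.
R2 ← R2 − (4/3)·R1: [0, 1, 10/3, 1, 17/3, 8]
R4 ← R4 + (3)·R1: [0, -3, -10, 0, -20, -21]
R5 ← R5 − (1/3)·R1: [0, 1, -5/3, 0, -10/3, 1]
R3 ← R3 − (3)·R2: [0, 0, -15, -6, -24, -24]
R4 ← R4 + (3)·R2: [0, 0, 0, 3, -3, 3]
R5 ← R5 − R2: [0, 0, -5, -1, -9, -7]
R5 ← R5 − (1/3)·R3: [0, 0, 0, 1, -1, 1]
R5 ← R5 − (1/3)·R4: [0, 0, 0, 0, 0, 0]
4 nonzero rows, so rank(B) = 4.
B has 6 columns; by rank–nullity, nullity = 6 − 4 = 2.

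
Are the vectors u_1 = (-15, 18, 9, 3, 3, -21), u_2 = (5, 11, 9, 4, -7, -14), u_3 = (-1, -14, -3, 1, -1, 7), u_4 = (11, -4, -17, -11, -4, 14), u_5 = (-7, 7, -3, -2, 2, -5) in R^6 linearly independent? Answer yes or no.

Form the matrix with these vectors as rows and row reduce.
R2 ← R2 + (1/3)·R1: [0, 17, 12, 5, -6, -21]
R3 ← R3 − (1/15)·R1: [0, -76/5, -18/5, 4/5, -6/5, 42/5]
R4 ← R4 + (11/15)·R1: [0, 46/5, -52/5, -44/5, -9/5, -7/5]
R5 ← R5 − (7/15)·R1: [0, -7/5, -36/5, -17/5, 3/5, 24/5]
R3 ← R3 + (76/85)·R2: [0, 0, 606/85, 448/85, -558/85, -882/85]
R4 ← R4 − (46/85)·R2: [0, 0, -1436/85, -978/85, 123/85, 847/85]
R5 ← R5 + (7/85)·R2: [0, 0, -528/85, -254/85, 9/85, 261/85]
R4 ← R4 + (718/303)·R3: [0, 0, 0, 298/303, -1425/101, -1477/101]
R5 ← R5 + (88/101)·R3: [0, 0, 0, 162/101, -567/101, -603/101]
R5 ← R5 − (243/149)·R4: [0, 0, 0, 0, 2592/149, 2664/149]
5 nonzero rows, so the 5 vectors span a space of dimension 5.
Since 5 = 5, the vectors are linearly independent.

yes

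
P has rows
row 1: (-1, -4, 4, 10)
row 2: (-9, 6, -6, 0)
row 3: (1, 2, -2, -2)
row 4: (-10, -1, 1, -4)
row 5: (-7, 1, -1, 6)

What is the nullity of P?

1

Row reduce to echelon form.
R2 ← R2 − (9)·R1: [0, 42, -42, -90]
R3 ← R3 + R1: [0, -2, 2, 8]
R4 ← R4 − (10)·R1: [0, 39, -39, -104]
R5 ← R5 − (7)·R1: [0, 29, -29, -64]
R3 ← R3 + (1/21)·R2: [0, 0, 0, 26/7]
R4 ← R4 − (13/14)·R2: [0, 0, 0, -143/7]
R5 ← R5 − (29/42)·R2: [0, 0, 0, -13/7]
R4 ← R4 + (11/2)·R3: [0, 0, 0, 0]
R5 ← R5 + (1/2)·R3: [0, 0, 0, 0]
3 nonzero rows, so rank(P) = 3.
P has 4 columns; by rank–nullity, nullity = 4 − 3 = 1.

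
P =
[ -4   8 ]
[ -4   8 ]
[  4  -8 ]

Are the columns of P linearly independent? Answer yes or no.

no

Row reduce P to echelon form.
R2 ← R2 − R1: [0, 0]
R3 ← R3 + R1: [0, 0]
1 pivot among 2 columns.
Only 1 < 2 pivot columns, so the columns are linearly dependent.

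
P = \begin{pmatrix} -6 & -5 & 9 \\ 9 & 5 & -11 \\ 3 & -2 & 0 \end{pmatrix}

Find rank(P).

Row reduce to echelon form.
R2 ← R2 + (3/2)·R1: [0, -5/2, 5/2]
R3 ← R3 + (1/2)·R1: [0, -9/2, 9/2]
R3 ← R3 − (9/5)·R2: [0, 0, 0]
Echelon form has 2 nonzero rows, so rank(P) = 2.

2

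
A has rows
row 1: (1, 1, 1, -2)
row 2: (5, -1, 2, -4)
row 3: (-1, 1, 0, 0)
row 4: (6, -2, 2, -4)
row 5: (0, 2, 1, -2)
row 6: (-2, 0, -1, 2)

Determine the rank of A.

Row reduce to echelon form.
R2 ← R2 − (5)·R1: [0, -6, -3, 6]
R3 ← R3 + R1: [0, 2, 1, -2]
R4 ← R4 − (6)·R1: [0, -8, -4, 8]
R6 ← R6 + (2)·R1: [0, 2, 1, -2]
R3 ← R3 + (1/3)·R2: [0, 0, 0, 0]
R4 ← R4 − (4/3)·R2: [0, 0, 0, 0]
R5 ← R5 + (1/3)·R2: [0, 0, 0, 0]
R6 ← R6 + (1/3)·R2: [0, 0, 0, 0]
Echelon form has 2 nonzero rows, so rank(A) = 2.

2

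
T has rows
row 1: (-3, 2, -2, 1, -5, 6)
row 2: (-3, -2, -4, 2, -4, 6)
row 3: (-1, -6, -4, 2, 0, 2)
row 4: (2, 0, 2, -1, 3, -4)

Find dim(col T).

Row reduce to echelon form.
R2 ← R2 − R1: [0, -4, -2, 1, 1, 0]
R3 ← R3 − (1/3)·R1: [0, -20/3, -10/3, 5/3, 5/3, 0]
R4 ← R4 + (2/3)·R1: [0, 4/3, 2/3, -1/3, -1/3, 0]
R3 ← R3 − (5/3)·R2: [0, 0, 0, 0, 0, 0]
R4 ← R4 + (1/3)·R2: [0, 0, 0, 0, 0, 0]
Echelon form has 2 nonzero rows, so rank(T) = 2.
The column space has dimension equal to the rank: 2.

2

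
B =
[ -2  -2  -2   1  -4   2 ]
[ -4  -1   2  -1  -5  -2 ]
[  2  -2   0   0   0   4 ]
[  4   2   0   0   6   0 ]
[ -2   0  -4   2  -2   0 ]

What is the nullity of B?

3

Row reduce to echelon form.
R2 ← R2 − (2)·R1: [0, 3, 6, -3, 3, -6]
R3 ← R3 + R1: [0, -4, -2, 1, -4, 6]
R4 ← R4 + (2)·R1: [0, -2, -4, 2, -2, 4]
R5 ← R5 − R1: [0, 2, -2, 1, 2, -2]
R3 ← R3 + (4/3)·R2: [0, 0, 6, -3, 0, -2]
R4 ← R4 + (2/3)·R2: [0, 0, 0, 0, 0, 0]
R5 ← R5 − (2/3)·R2: [0, 0, -6, 3, 0, 2]
R5 ← R5 + R3: [0, 0, 0, 0, 0, 0]
3 nonzero rows, so rank(B) = 3.
B has 6 columns; by rank–nullity, nullity = 6 − 3 = 3.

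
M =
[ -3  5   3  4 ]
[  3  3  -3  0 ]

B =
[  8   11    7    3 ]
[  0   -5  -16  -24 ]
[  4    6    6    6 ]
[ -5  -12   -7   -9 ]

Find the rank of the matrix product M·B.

2

First compute MB:
[[-32, -88, -111, -147],
 [ 12,   0, -45, -81]]
Now row reduce the product.
R2 ← R2 + (3/8)·R1: [0, -33, -693/8, -1089/8]
2 nonzero rows, so rank(MB) = 2.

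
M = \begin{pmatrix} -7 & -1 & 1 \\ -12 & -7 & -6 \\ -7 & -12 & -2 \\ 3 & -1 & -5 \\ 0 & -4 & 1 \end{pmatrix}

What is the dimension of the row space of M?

Row reduce to echelon form.
R2 ← R2 − (12/7)·R1: [0, -37/7, -54/7]
R3 ← R3 − R1: [0, -11, -3]
R4 ← R4 + (3/7)·R1: [0, -10/7, -32/7]
R3 ← R3 − (77/37)·R2: [0, 0, 483/37]
R4 ← R4 − (10/37)·R2: [0, 0, -92/37]
R5 ← R5 − (28/37)·R2: [0, 0, 253/37]
R4 ← R4 + (4/21)·R3: [0, 0, 0]
R5 ← R5 − (11/21)·R3: [0, 0, 0]
Echelon form has 3 nonzero rows, so rank(M) = 3.
The row space has dimension equal to the rank: 3.

3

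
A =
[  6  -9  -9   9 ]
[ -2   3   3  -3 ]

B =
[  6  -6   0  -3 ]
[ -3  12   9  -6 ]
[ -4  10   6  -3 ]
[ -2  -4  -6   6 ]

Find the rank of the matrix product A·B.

First compute AB:
[[ 81, -270, -189, 117],
 [-27,  90,  63, -39]]
Now row reduce the product.
R2 ← R2 + (1/3)·R1: [0, 0, 0, 0]
1 nonzero row, so rank(AB) = 1.

1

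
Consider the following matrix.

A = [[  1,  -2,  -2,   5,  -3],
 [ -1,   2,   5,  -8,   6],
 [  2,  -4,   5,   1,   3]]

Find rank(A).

Row reduce to echelon form.
R2 ← R2 + R1: [0, 0, 3, -3, 3]
R3 ← R3 − (2)·R1: [0, 0, 9, -9, 9]
R3 ← R3 − (3)·R2: [0, 0, 0, 0, 0]
Echelon form has 2 nonzero rows, so rank(A) = 2.

2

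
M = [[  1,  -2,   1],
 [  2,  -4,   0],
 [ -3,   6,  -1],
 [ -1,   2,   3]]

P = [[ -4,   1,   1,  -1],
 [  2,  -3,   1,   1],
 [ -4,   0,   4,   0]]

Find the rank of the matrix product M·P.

2

First compute MP:
[[-12,   7,   3,  -3],
 [-16,  14,  -2,  -6],
 [ 28, -21,  -1,   9],
 [ -4,  -7,  13,   3]]
Now row reduce the product.
R2 ← R2 − (4/3)·R1: [0, 14/3, -6, -2]
R3 ← R3 + (7/3)·R1: [0, -14/3, 6, 2]
R4 ← R4 − (1/3)·R1: [0, -28/3, 12, 4]
R3 ← R3 + R2: [0, 0, 0, 0]
R4 ← R4 + (2)·R2: [0, 0, 0, 0]
2 nonzero rows, so rank(MP) = 2.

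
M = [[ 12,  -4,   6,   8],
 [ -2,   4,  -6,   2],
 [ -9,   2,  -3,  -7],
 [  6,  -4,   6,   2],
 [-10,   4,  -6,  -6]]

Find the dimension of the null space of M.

2

Row reduce to echelon form.
R2 ← R2 + (1/6)·R1: [0, 10/3, -5, 10/3]
R3 ← R3 + (3/4)·R1: [0, -1, 3/2, -1]
R4 ← R4 − (1/2)·R1: [0, -2, 3, -2]
R5 ← R5 + (5/6)·R1: [0, 2/3, -1, 2/3]
R3 ← R3 + (3/10)·R2: [0, 0, 0, 0]
R4 ← R4 + (3/5)·R2: [0, 0, 0, 0]
R5 ← R5 − (1/5)·R2: [0, 0, 0, 0]
2 nonzero rows, so rank(M) = 2.
M has 4 columns; by rank–nullity, nullity = 4 − 2 = 2.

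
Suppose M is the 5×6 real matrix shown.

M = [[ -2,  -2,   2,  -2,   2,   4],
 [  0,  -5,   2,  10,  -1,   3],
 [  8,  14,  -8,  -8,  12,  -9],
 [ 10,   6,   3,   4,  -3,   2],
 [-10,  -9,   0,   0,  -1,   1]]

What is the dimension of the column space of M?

Row reduce to echelon form.
R3 ← R3 + (4)·R1: [0, 6, 0, -16, 20, 7]
R4 ← R4 + (5)·R1: [0, -4, 13, -6, 7, 22]
R5 ← R5 − (5)·R1: [0, 1, -10, 10, -11, -19]
R3 ← R3 + (6/5)·R2: [0, 0, 12/5, -4, 94/5, 53/5]
R4 ← R4 − (4/5)·R2: [0, 0, 57/5, -14, 39/5, 98/5]
R5 ← R5 + (1/5)·R2: [0, 0, -48/5, 12, -56/5, -92/5]
R4 ← R4 − (19/4)·R3: [0, 0, 0, 5, -163/2, -123/4]
R5 ← R5 + (4)·R3: [0, 0, 0, -4, 64, 24]
R5 ← R5 + (4/5)·R4: [0, 0, 0, 0, -6/5, -3/5]
Echelon form has 5 nonzero rows, so rank(M) = 5.
The column space has dimension equal to the rank: 5.

5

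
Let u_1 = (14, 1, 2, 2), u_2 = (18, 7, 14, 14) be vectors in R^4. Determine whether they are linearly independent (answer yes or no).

yes

Form the matrix with these vectors as rows and row reduce.
R2 ← R2 − (9/7)·R1: [0, 40/7, 80/7, 80/7]
2 nonzero rows, so the 2 vectors span a space of dimension 2.
Since 2 = 2, the vectors are linearly independent.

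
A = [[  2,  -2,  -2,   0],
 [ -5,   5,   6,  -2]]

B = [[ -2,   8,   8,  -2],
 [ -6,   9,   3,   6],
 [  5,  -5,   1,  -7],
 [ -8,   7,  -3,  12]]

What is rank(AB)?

First compute AB:
[[ -2,   8,   8,  -2],
 [ 26, -39, -13, -26]]
Now row reduce the product.
R2 ← R2 + (13)·R1: [0, 65, 91, -52]
2 nonzero rows, so rank(AB) = 2.

2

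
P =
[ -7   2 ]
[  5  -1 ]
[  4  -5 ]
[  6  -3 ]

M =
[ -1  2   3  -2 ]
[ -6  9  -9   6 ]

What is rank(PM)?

First compute PM:
[[ -5,   4, -39,  26],
 [  1,   1,  24, -16],
 [ 26, -37,  57, -38],
 [ 12, -15,  45, -30]]
Now row reduce the product.
R2 ← R2 + (1/5)·R1: [0, 9/5, 81/5, -54/5]
R3 ← R3 + (26/5)·R1: [0, -81/5, -729/5, 486/5]
R4 ← R4 + (12/5)·R1: [0, -27/5, -243/5, 162/5]
R3 ← R3 + (9)·R2: [0, 0, 0, 0]
R4 ← R4 + (3)·R2: [0, 0, 0, 0]
2 nonzero rows, so rank(PM) = 2.

2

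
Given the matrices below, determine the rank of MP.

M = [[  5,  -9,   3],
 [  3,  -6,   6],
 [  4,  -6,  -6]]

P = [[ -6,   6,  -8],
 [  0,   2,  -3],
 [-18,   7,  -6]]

2

First compute MP:
[[-84,  33, -31],
 [-126,  48, -42],
 [ 84, -30,  22]]
Now row reduce the product.
R2 ← R2 − (3/2)·R1: [0, -3/2, 9/2]
R3 ← R3 + R1: [0, 3, -9]
R3 ← R3 + (2)·R2: [0, 0, 0]
2 nonzero rows, so rank(MP) = 2.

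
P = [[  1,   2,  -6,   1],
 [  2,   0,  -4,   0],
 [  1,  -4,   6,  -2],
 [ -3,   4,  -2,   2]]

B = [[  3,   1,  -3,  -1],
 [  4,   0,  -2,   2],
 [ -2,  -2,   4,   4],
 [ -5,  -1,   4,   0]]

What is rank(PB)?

2

First compute PB:
[[ 18,  12, -27, -21],
 [ 14,  10, -22, -18],
 [-15,  -9,  21,  15],
 [  1,  -1,   1,   3]]
Now row reduce the product.
R2 ← R2 − (7/9)·R1: [0, 2/3, -1, -5/3]
R3 ← R3 + (5/6)·R1: [0, 1, -3/2, -5/2]
R4 ← R4 − (1/18)·R1: [0, -5/3, 5/2, 25/6]
R3 ← R3 − (3/2)·R2: [0, 0, 0, 0]
R4 ← R4 + (5/2)·R2: [0, 0, 0, 0]
2 nonzero rows, so rank(PB) = 2.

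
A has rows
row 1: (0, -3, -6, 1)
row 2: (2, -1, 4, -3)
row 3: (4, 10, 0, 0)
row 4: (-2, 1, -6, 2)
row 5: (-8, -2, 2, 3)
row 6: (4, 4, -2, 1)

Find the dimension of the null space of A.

0

Row reduce to echelon form.
Swap R1 ↔ R2
R3 ← R3 − (2)·R1: [0, 12, -8, 6]
R4 ← R4 + R1: [0, 0, -2, -1]
R5 ← R5 + (4)·R1: [0, -6, 18, -9]
R6 ← R6 − (2)·R1: [0, 6, -10, 7]
R3 ← R3 + (4)·R2: [0, 0, -32, 10]
R5 ← R5 − (2)·R2: [0, 0, 30, -11]
R6 ← R6 + (2)·R2: [0, 0, -22, 9]
R4 ← R4 − (1/16)·R3: [0, 0, 0, -13/8]
R5 ← R5 + (15/16)·R3: [0, 0, 0, -13/8]
R6 ← R6 − (11/16)·R3: [0, 0, 0, 17/8]
R5 ← R5 − R4: [0, 0, 0, 0]
R6 ← R6 + (17/13)·R4: [0, 0, 0, 0]
4 nonzero rows, so rank(A) = 4.
A has 4 columns; by rank–nullity, nullity = 4 − 4 = 0.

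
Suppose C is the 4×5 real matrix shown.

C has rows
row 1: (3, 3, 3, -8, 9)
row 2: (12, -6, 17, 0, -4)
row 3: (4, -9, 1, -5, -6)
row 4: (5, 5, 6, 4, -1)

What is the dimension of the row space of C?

Row reduce to echelon form.
R2 ← R2 − (4)·R1: [0, -18, 5, 32, -40]
R3 ← R3 − (4/3)·R1: [0, -13, -3, 17/3, -18]
R4 ← R4 − (5/3)·R1: [0, 0, 1, 52/3, -16]
R3 ← R3 − (13/18)·R2: [0, 0, -119/18, -157/9, 98/9]
R4 ← R4 + (18/119)·R3: [0, 0, 0, 5246/357, -244/17]
Echelon form has 4 nonzero rows, so rank(C) = 4.
The row space has dimension equal to the rank: 4.

4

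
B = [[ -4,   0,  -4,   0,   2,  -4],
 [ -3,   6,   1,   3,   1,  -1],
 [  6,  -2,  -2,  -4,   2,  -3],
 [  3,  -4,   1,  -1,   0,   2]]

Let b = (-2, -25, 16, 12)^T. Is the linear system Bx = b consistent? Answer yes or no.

yes

Row reduce the augmented matrix [B | b].
R2 ← R2 − (3/4)·R1: [0, 6, 4, 3, -1/2, 2, -47/2]
R3 ← R3 + (3/2)·R1: [0, -2, -8, -4, 5, -9, 13]
R4 ← R4 + (3/4)·R1: [0, -4, -2, -1, 3/2, -1, 21/2]
R3 ← R3 + (1/3)·R2: [0, 0, -20/3, -3, 29/6, -25/3, 31/6]
R4 ← R4 + (2/3)·R2: [0, 0, 2/3, 1, 7/6, 1/3, -31/6]
R4 ← R4 + (1/10)·R3: [0, 0, 0, 7/10, 33/20, -1/2, -93/20]
The echelon form has 4 nonzero rows, and every pivot lies in the first 6 columns, so rank(B) = rank([B|b]) = 4.
The system is consistent.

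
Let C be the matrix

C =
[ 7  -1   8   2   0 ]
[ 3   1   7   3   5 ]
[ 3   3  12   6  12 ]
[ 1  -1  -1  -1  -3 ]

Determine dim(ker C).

Row reduce to echelon form.
R2 ← R2 − (3/7)·R1: [0, 10/7, 25/7, 15/7, 5]
R3 ← R3 − (3/7)·R1: [0, 24/7, 60/7, 36/7, 12]
R4 ← R4 − (1/7)·R1: [0, -6/7, -15/7, -9/7, -3]
R3 ← R3 − (12/5)·R2: [0, 0, 0, 0, 0]
R4 ← R4 + (3/5)·R2: [0, 0, 0, 0, 0]
2 nonzero rows, so rank(C) = 2.
C has 5 columns; by rank–nullity, nullity = 5 − 2 = 3.

3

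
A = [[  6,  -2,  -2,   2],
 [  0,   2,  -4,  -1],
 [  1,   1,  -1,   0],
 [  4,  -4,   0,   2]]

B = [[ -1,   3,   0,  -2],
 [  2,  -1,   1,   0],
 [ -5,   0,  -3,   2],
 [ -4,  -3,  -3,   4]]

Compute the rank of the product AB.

2

First compute AB:
[[ -8,  14,  -2,  -8],
 [ 28,   1,  17, -12],
 [  6,   2,   4,  -4],
 [-20,  10, -10,   0]]
Now row reduce the product.
R2 ← R2 + (7/2)·R1: [0, 50, 10, -40]
R3 ← R3 + (3/4)·R1: [0, 25/2, 5/2, -10]
R4 ← R4 − (5/2)·R1: [0, -25, -5, 20]
R3 ← R3 − (1/4)·R2: [0, 0, 0, 0]
R4 ← R4 + (1/2)·R2: [0, 0, 0, 0]
2 nonzero rows, so rank(AB) = 2.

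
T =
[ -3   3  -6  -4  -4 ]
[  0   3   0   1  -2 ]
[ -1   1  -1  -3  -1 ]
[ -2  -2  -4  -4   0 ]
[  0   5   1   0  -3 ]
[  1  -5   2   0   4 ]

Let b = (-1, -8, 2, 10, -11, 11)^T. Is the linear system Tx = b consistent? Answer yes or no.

Row reduce the augmented matrix [T | b].
R3 ← R3 − (1/3)·R1: [0, 0, 1, -5/3, 1/3, 7/3]
R4 ← R4 − (2/3)·R1: [0, -4, 0, -4/3, 8/3, 32/3]
R6 ← R6 + (1/3)·R1: [0, -4, 0, -4/3, 8/3, 32/3]
R4 ← R4 + (4/3)·R2: [0, 0, 0, 0, 0, 0]
R5 ← R5 − (5/3)·R2: [0, 0, 1, -5/3, 1/3, 7/3]
R6 ← R6 + (4/3)·R2: [0, 0, 0, 0, 0, 0]
R5 ← R5 − R3: [0, 0, 0, 0, 0, 0]
The echelon form has 3 nonzero rows, and every pivot lies in the first 5 columns, so rank(T) = rank([T|b]) = 3.
The system is consistent.

yes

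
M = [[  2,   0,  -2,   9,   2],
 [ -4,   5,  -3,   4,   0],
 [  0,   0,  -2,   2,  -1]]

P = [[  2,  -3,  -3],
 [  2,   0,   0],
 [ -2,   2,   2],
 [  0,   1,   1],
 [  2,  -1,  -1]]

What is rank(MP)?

2

First compute MP:
[[ 12,  -3,  -3],
 [  8,  10,  10],
 [  2,  -1,  -1]]
Now row reduce the product.
R2 ← R2 − (2/3)·R1: [0, 12, 12]
R3 ← R3 − (1/6)·R1: [0, -1/2, -1/2]
R3 ← R3 + (1/24)·R2: [0, 0, 0]
2 nonzero rows, so rank(MP) = 2.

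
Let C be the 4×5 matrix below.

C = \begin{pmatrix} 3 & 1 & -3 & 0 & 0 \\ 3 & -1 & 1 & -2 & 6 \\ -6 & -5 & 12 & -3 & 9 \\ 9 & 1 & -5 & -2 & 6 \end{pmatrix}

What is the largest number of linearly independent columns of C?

Row reduce to echelon form.
R2 ← R2 − R1: [0, -2, 4, -2, 6]
R3 ← R3 + (2)·R1: [0, -3, 6, -3, 9]
R4 ← R4 − (3)·R1: [0, -2, 4, -2, 6]
R3 ← R3 − (3/2)·R2: [0, 0, 0, 0, 0]
R4 ← R4 − R2: [0, 0, 0, 0, 0]
Echelon form has 2 nonzero rows, so rank(C) = 2.
The rank gives the maximum number of linearly independent columns: 2.

2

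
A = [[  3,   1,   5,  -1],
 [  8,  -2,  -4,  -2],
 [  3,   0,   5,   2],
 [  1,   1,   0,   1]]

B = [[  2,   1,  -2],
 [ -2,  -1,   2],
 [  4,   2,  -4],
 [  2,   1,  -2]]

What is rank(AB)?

First compute AB:
[[ 22,  11, -22],
 [  0,   0,   0],
 [ 30,  15, -30],
 [  2,   1,  -2]]
Now row reduce the product.
R3 ← R3 − (15/11)·R1: [0, 0, 0]
R4 ← R4 − (1/11)·R1: [0, 0, 0]
1 nonzero row, so rank(AB) = 1.

1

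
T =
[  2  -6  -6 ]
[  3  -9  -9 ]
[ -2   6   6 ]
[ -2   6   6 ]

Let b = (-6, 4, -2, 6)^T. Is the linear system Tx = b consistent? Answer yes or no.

Row reduce the augmented matrix [T | b].
R2 ← R2 − (3/2)·R1: [0, 0, 0, 13]
R3 ← R3 + R1: [0, 0, 0, -8]
R4 ← R4 + R1: [0, 0, 0, 0]
R3 ← R3 + (8/13)·R2: [0, 0, 0, 0]
The echelon form has 2 nonzero rows; the last pivot sits in the augmented column, so rank(T) = 1 but rank([T|b]) = 2.
Since the ranks differ, the system is inconsistent.

no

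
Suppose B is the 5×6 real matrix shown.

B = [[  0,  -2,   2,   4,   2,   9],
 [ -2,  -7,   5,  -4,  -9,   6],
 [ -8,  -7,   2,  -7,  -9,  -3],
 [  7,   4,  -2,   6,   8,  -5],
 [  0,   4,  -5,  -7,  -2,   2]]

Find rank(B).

5

Row reduce to echelon form.
Swap R1 ↔ R2
R3 ← R3 − (4)·R1: [0, 21, -18, 9, 27, -27]
R4 ← R4 + (7/2)·R1: [0, -41/2, 31/2, -8, -47/2, 16]
R3 ← R3 + (21/2)·R2: [0, 0, 3, 51, 48, 135/2]
R4 ← R4 − (41/4)·R2: [0, 0, -5, -49, -44, -305/4]
R5 ← R5 + (2)·R2: [0, 0, -1, 1, 2, 20]
R4 ← R4 + (5/3)·R3: [0, 0, 0, 36, 36, 145/4]
R5 ← R5 + (1/3)·R3: [0, 0, 0, 18, 18, 85/2]
R5 ← R5 − (1/2)·R4: [0, 0, 0, 0, 0, 195/8]
Echelon form has 5 nonzero rows, so rank(B) = 5.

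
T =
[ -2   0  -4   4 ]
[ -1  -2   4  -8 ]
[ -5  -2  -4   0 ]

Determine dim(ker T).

2

Row reduce to echelon form.
R2 ← R2 − (1/2)·R1: [0, -2, 6, -10]
R3 ← R3 − (5/2)·R1: [0, -2, 6, -10]
R3 ← R3 − R2: [0, 0, 0, 0]
2 nonzero rows, so rank(T) = 2.
T has 4 columns; by rank–nullity, nullity = 4 − 2 = 2.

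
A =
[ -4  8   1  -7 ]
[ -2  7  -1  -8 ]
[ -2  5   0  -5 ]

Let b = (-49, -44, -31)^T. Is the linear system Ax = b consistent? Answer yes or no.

Row reduce the augmented matrix [A | b].
R2 ← R2 − (1/2)·R1: [0, 3, -3/2, -9/2, -39/2]
R3 ← R3 − (1/2)·R1: [0, 1, -1/2, -3/2, -13/2]
R3 ← R3 − (1/3)·R2: [0, 0, 0, 0, 0]
The echelon form has 2 nonzero rows, and every pivot lies in the first 4 columns, so rank(A) = rank([A|b]) = 2.
The system is consistent.

yes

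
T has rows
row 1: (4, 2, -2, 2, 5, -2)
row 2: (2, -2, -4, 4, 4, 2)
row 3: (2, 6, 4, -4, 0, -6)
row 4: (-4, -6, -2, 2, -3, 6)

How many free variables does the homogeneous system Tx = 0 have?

4

Row reduce to echelon form.
R2 ← R2 − (1/2)·R1: [0, -3, -3, 3, 3/2, 3]
R3 ← R3 − (1/2)·R1: [0, 5, 5, -5, -5/2, -5]
R4 ← R4 + R1: [0, -4, -4, 4, 2, 4]
R3 ← R3 + (5/3)·R2: [0, 0, 0, 0, 0, 0]
R4 ← R4 − (4/3)·R2: [0, 0, 0, 0, 0, 0]
2 nonzero rows, so rank(T) = 2.
T has 6 columns; by rank–nullity, nullity = 6 − 2 = 4.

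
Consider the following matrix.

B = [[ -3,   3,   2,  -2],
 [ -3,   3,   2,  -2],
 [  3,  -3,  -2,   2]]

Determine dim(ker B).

Row reduce to echelon form.
R2 ← R2 − R1: [0, 0, 0, 0]
R3 ← R3 + R1: [0, 0, 0, 0]
1 nonzero row, so rank(B) = 1.
B has 4 columns; by rank–nullity, nullity = 4 − 1 = 3.

3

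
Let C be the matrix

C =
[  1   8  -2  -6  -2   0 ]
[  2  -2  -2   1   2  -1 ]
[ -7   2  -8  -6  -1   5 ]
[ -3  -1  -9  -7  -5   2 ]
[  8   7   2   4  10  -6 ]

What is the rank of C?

Row reduce to echelon form.
R2 ← R2 − (2)·R1: [0, -18, 2, 13, 6, -1]
R3 ← R3 + (7)·R1: [0, 58, -22, -48, -15, 5]
R4 ← R4 + (3)·R1: [0, 23, -15, -25, -11, 2]
R5 ← R5 − (8)·R1: [0, -57, 18, 52, 26, -6]
R3 ← R3 + (29/9)·R2: [0, 0, -140/9, -55/9, 13/3, 16/9]
R4 ← R4 + (23/18)·R2: [0, 0, -112/9, -151/18, -10/3, 13/18]
R5 ← R5 − (19/6)·R2: [0, 0, 35/3, 65/6, 7, -17/6]
R4 ← R4 − (4/5)·R3: [0, 0, 0, -7/2, -34/5, -7/10]
R5 ← R5 + (3/4)·R3: [0, 0, 0, 25/4, 41/4, -3/2]
R5 ← R5 + (25/14)·R4: [0, 0, 0, 0, -53/28, -11/4]
Echelon form has 5 nonzero rows, so rank(C) = 5.

5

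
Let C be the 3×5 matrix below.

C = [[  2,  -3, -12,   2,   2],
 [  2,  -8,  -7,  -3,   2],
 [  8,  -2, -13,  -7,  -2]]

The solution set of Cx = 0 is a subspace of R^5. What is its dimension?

2

Row reduce to echelon form.
R2 ← R2 − R1: [0, -5, 5, -5, 0]
R3 ← R3 − (4)·R1: [0, 10, 35, -15, -10]
R3 ← R3 + (2)·R2: [0, 0, 45, -25, -10]
3 nonzero rows, so rank(C) = 3.
C has 5 columns; by rank–nullity, nullity = 5 − 3 = 2.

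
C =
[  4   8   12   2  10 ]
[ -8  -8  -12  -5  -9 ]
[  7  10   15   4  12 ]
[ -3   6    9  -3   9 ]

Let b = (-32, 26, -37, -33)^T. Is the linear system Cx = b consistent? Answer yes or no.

Row reduce the augmented matrix [C | b].
R2 ← R2 + (2)·R1: [0, 8, 12, -1, 11, -38]
R3 ← R3 − (7/4)·R1: [0, -4, -6, 1/2, -11/2, 19]
R4 ← R4 + (3/4)·R1: [0, 12, 18, -3/2, 33/2, -57]
R3 ← R3 + (1/2)·R2: [0, 0, 0, 0, 0, 0]
R4 ← R4 − (3/2)·R2: [0, 0, 0, 0, 0, 0]
The echelon form has 2 nonzero rows, and every pivot lies in the first 5 columns, so rank(C) = rank([C|b]) = 2.
The system is consistent.

yes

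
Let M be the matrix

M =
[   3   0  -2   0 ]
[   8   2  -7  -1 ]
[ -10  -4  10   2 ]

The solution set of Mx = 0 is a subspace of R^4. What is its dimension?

Row reduce to echelon form.
R2 ← R2 − (8/3)·R1: [0, 2, -5/3, -1]
R3 ← R3 + (10/3)·R1: [0, -4, 10/3, 2]
R3 ← R3 + (2)·R2: [0, 0, 0, 0]
2 nonzero rows, so rank(M) = 2.
M has 4 columns; by rank–nullity, nullity = 4 − 2 = 2.

2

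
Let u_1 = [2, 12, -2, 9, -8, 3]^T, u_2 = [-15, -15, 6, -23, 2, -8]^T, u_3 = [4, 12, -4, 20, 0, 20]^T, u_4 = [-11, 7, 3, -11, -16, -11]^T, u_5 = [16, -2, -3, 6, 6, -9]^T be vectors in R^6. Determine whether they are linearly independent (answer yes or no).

Form the matrix with these vectors as rows and row reduce.
R2 ← R2 + (15/2)·R1: [0, 75, -9, 89/2, -58, 29/2]
R3 ← R3 − (2)·R1: [0, -12, 0, 2, 16, 14]
R4 ← R4 + (11/2)·R1: [0, 73, -8, 77/2, -60, 11/2]
R5 ← R5 − (8)·R1: [0, -98, 13, -66, 70, -33]
R3 ← R3 + (4/25)·R2: [0, 0, -36/25, 228/25, 168/25, 408/25]
R4 ← R4 − (73/75)·R2: [0, 0, 19/25, -361/75, -266/75, -646/75]
R5 ← R5 + (98/75)·R2: [0, 0, 31/25, -589/75, -434/75, -1054/75]
R4 ← R4 + (19/36)·R3: [0, 0, 0, 0, 0, 0]
R5 ← R5 + (31/36)·R3: [0, 0, 0, 0, 0, 0]
3 nonzero rows, so the 5 vectors span a space of dimension 3.
Since 3 < 5, the vectors are linearly dependent.

no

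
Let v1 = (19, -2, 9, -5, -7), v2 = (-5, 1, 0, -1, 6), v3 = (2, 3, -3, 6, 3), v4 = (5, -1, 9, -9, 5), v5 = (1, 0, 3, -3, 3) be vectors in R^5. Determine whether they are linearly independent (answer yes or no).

no

Form the matrix with these vectors as rows and row reduce.
R2 ← R2 + (5/19)·R1: [0, 9/19, 45/19, -44/19, 79/19]
R3 ← R3 − (2/19)·R1: [0, 61/19, -75/19, 124/19, 71/19]
R4 ← R4 − (5/19)·R1: [0, -9/19, 126/19, -146/19, 130/19]
R5 ← R5 − (1/19)·R1: [0, 2/19, 48/19, -52/19, 64/19]
R3 ← R3 − (61/9)·R2: [0, 0, -20, 200/9, -220/9]
R4 ← R4 + R2: [0, 0, 9, -10, 11]
R5 ← R5 − (2/9)·R2: [0, 0, 2, -20/9, 22/9]
R4 ← R4 + (9/20)·R3: [0, 0, 0, 0, 0]
R5 ← R5 + (1/10)·R3: [0, 0, 0, 0, 0]
3 nonzero rows, so the 5 vectors span a space of dimension 3.
Since 3 < 5, the vectors are linearly dependent.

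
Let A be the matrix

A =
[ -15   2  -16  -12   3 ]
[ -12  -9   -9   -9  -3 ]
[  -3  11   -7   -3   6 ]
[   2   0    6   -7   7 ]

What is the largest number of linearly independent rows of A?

Row reduce to echelon form.
R2 ← R2 − (4/5)·R1: [0, -53/5, 19/5, 3/5, -27/5]
R3 ← R3 − (1/5)·R1: [0, 53/5, -19/5, -3/5, 27/5]
R4 ← R4 + (2/15)·R1: [0, 4/15, 58/15, -43/5, 37/5]
R3 ← R3 + R2: [0, 0, 0, 0, 0]
R4 ← R4 + (4/159)·R2: [0, 0, 210/53, -455/53, 385/53]
Swap R3 ↔ R4
Echelon form has 3 nonzero rows, so rank(A) = 3.
The rank gives the maximum number of linearly independent rows: 3.

3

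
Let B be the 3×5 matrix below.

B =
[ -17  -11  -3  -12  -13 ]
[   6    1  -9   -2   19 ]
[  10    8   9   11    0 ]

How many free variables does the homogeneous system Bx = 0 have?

Row reduce to echelon form.
R2 ← R2 + (6/17)·R1: [0, -49/17, -171/17, -106/17, 245/17]
R3 ← R3 + (10/17)·R1: [0, 26/17, 123/17, 67/17, -130/17]
R3 ← R3 + (26/49)·R2: [0, 0, 93/49, 31/49, 0]
3 nonzero rows, so rank(B) = 3.
B has 5 columns; by rank–nullity, nullity = 5 − 3 = 2.

2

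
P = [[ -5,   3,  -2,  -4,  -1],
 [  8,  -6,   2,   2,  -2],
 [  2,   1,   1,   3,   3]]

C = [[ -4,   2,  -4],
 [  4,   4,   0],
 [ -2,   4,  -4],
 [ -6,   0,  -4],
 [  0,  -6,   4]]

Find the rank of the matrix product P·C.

2

First compute PC:
[[ 60,   0,  40],
 [-72,  12, -56],
 [-24,  -6, -12]]
Now row reduce the product.
R2 ← R2 + (6/5)·R1: [0, 12, -8]
R3 ← R3 + (2/5)·R1: [0, -6, 4]
R3 ← R3 + (1/2)·R2: [0, 0, 0]
2 nonzero rows, so rank(PC) = 2.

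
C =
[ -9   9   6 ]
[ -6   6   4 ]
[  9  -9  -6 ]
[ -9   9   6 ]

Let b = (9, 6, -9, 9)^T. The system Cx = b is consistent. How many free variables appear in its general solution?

2

Row reduce the augmented matrix [C | b].
R2 ← R2 − (2/3)·R1: [0, 0, 0, 0]
R3 ← R3 + R1: [0, 0, 0, 0]
R4 ← R4 − R1: [0, 0, 0, 0]
The echelon form has 1 nonzero rows, and every pivot lies in the first 3 columns, so rank(C) = rank([C|b]) = 1.
The system is consistent.
Free variables = (unknowns) − (rank) = 3 − 1 = 2.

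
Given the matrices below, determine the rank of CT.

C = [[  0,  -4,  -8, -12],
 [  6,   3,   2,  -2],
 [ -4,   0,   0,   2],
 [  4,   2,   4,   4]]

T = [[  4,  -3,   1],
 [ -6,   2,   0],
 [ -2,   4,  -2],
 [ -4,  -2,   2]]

2

First compute CT:
[[ 88, -16,  -8],
 [ 10,   0,  -2],
 [-24,   8,   0],
 [-20,   0,   4]]
Now row reduce the product.
R2 ← R2 − (5/44)·R1: [0, 20/11, -12/11]
R3 ← R3 + (3/11)·R1: [0, 40/11, -24/11]
R4 ← R4 + (5/22)·R1: [0, -40/11, 24/11]
R3 ← R3 − (2)·R2: [0, 0, 0]
R4 ← R4 + (2)·R2: [0, 0, 0]
2 nonzero rows, so rank(CT) = 2.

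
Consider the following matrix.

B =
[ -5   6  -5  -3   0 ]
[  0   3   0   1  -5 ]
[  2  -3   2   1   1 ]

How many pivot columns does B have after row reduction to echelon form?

Row reduce to echelon form.
R3 ← R3 + (2/5)·R1: [0, -3/5, 0, -1/5, 1]
R3 ← R3 + (1/5)·R2: [0, 0, 0, 0, 0]
Echelon form has 2 nonzero rows, so rank(B) = 2.
Each nonzero row contributes one pivot column: 2 pivot columns.

2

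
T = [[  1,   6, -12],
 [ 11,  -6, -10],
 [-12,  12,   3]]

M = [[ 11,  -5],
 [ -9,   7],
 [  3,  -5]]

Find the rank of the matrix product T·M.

First compute TM:
[[-79,  97],
 [145, -47],
 [-231, 129]]
Now row reduce the product.
R2 ← R2 + (145/79)·R1: [0, 10352/79]
R3 ← R3 − (231/79)·R1: [0, -12216/79]
R3 ← R3 + (1527/1294)·R2: [0, 0]
2 nonzero rows, so rank(TM) = 2.

2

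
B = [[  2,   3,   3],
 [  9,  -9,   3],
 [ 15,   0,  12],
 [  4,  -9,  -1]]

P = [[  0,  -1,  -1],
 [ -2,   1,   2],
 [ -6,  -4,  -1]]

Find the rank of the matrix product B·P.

First compute BP:
[[-24, -11,   1],
 [  0, -30, -30],
 [-72, -63, -27],
 [ 24,  -9, -21]]
Now row reduce the product.
R3 ← R3 − (3)·R1: [0, -30, -30]
R4 ← R4 + R1: [0, -20, -20]
R3 ← R3 − R2: [0, 0, 0]
R4 ← R4 − (2/3)·R2: [0, 0, 0]
2 nonzero rows, so rank(BP) = 2.

2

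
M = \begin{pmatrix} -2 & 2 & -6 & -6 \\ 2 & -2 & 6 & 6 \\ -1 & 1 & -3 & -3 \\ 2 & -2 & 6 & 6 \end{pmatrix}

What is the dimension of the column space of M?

Row reduce to echelon form.
R2 ← R2 + R1: [0, 0, 0, 0]
R3 ← R3 − (1/2)·R1: [0, 0, 0, 0]
R4 ← R4 + R1: [0, 0, 0, 0]
Echelon form has 1 nonzero row, so rank(M) = 1.
The column space has dimension equal to the rank: 1.

1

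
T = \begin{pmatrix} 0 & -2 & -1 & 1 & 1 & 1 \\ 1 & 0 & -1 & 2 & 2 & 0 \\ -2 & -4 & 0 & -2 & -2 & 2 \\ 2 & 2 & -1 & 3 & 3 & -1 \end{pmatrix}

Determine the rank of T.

2

Row reduce to echelon form.
Swap R1 ↔ R2
R3 ← R3 + (2)·R1: [0, -4, -2, 2, 2, 2]
R4 ← R4 − (2)·R1: [0, 2, 1, -1, -1, -1]
R3 ← R3 − (2)·R2: [0, 0, 0, 0, 0, 0]
R4 ← R4 + R2: [0, 0, 0, 0, 0, 0]
Echelon form has 2 nonzero rows, so rank(T) = 2.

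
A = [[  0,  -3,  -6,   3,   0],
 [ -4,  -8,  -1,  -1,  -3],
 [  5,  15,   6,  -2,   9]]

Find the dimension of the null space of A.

Row reduce to echelon form.
Swap R1 ↔ R2
R3 ← R3 + (5/4)·R1: [0, 5, 19/4, -13/4, 21/4]
R3 ← R3 + (5/3)·R2: [0, 0, -21/4, 7/4, 21/4]
3 nonzero rows, so rank(A) = 3.
A has 5 columns; by rank–nullity, nullity = 5 − 3 = 2.

2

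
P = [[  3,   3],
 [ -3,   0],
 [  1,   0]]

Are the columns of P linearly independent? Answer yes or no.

Row reduce P to echelon form.
R2 ← R2 + R1: [0, 3]
R3 ← R3 − (1/3)·R1: [0, -1]
R3 ← R3 + (1/3)·R2: [0, 0]
2 pivots among 2 columns.
Every column is a pivot column, so the columns are linearly independent.

yes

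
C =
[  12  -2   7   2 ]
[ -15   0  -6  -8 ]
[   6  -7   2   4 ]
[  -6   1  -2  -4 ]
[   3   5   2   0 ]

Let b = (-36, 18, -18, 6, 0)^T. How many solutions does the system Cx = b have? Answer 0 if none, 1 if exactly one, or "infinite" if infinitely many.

Row reduce the augmented matrix [C | b].
R2 ← R2 + (5/4)·R1: [0, -5/2, 11/4, -11/2, -27]
R3 ← R3 − (1/2)·R1: [0, -6, -3/2, 3, 0]
R4 ← R4 + (1/2)·R1: [0, 0, 3/2, -3, -12]
R5 ← R5 − (1/4)·R1: [0, 11/2, 1/4, -1/2, 9]
R3 ← R3 − (12/5)·R2: [0, 0, -81/10, 81/5, 324/5]
R5 ← R5 + (11/5)·R2: [0, 0, 63/10, -63/5, -252/5]
R4 ← R4 + (5/27)·R3: [0, 0, 0, 0, 0]
R5 ← R5 + (7/9)·R3: [0, 0, 0, 0, 0]
The echelon form has 3 nonzero rows, and every pivot lies in the first 4 columns, so rank(C) = rank([C|b]) = 3.
The system is consistent.
rank = 3 < 4 unknowns, so there are infinitely many solutions.

infinite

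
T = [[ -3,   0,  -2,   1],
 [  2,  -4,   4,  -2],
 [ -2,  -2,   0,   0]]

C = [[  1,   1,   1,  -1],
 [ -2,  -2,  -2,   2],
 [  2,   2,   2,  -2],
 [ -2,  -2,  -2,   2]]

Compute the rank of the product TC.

1

First compute TC:
[[ -9,  -9,  -9,   9],
 [ 22,  22,  22, -22],
 [  2,   2,   2,  -2]]
Now row reduce the product.
R2 ← R2 + (22/9)·R1: [0, 0, 0, 0]
R3 ← R3 + (2/9)·R1: [0, 0, 0, 0]
1 nonzero row, so rank(TC) = 1.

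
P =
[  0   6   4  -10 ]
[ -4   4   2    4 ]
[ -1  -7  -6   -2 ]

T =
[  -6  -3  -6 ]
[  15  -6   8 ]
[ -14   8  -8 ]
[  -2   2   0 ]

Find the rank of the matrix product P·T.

3

First compute PT:
[[ 54, -24,  16],
 [ 48,  12,  40],
 [-11,  -7,  -2]]
Now row reduce the product.
R2 ← R2 − (8/9)·R1: [0, 100/3, 232/9]
R3 ← R3 + (11/54)·R1: [0, -107/9, 34/27]
R3 ← R3 + (107/300)·R2: [0, 0, 784/75]
3 nonzero rows, so rank(PT) = 3.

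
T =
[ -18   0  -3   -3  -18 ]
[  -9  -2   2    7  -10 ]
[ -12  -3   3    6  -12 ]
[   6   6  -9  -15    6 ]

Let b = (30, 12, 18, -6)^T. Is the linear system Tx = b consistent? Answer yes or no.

Row reduce the augmented matrix [T | b].
R2 ← R2 − (1/2)·R1: [0, -2, 7/2, 17/2, -1, -3]
R3 ← R3 − (2/3)·R1: [0, -3, 5, 8, 0, -2]
R4 ← R4 + (1/3)·R1: [0, 6, -10, -16, 0, 4]
R3 ← R3 − (3/2)·R2: [0, 0, -1/4, -19/4, 3/2, 5/2]
R4 ← R4 + (3)·R2: [0, 0, 1/2, 19/2, -3, -5]
R4 ← R4 + (2)·R3: [0, 0, 0, 0, 0, 0]
The echelon form has 3 nonzero rows, and every pivot lies in the first 5 columns, so rank(T) = rank([T|b]) = 3.
The system is consistent.

yes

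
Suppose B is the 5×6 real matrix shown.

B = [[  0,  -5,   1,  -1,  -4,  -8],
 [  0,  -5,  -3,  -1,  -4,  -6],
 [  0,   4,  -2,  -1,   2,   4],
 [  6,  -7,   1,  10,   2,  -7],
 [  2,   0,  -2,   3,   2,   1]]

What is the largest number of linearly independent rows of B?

4

Row reduce to echelon form.
Swap R1 ↔ R4
R5 ← R5 − (1/3)·R1: [0, 7/3, -7/3, -1/3, 4/3, 10/3]
R3 ← R3 + (4/5)·R2: [0, 0, -22/5, -9/5, -6/5, -4/5]
R4 ← R4 − R2: [0, 0, 4, 0, 0, -2]
R5 ← R5 + (7/15)·R2: [0, 0, -56/15, -4/5, -8/15, 8/15]
R4 ← R4 + (10/11)·R3: [0, 0, 0, -18/11, -12/11, -30/11]
R5 ← R5 − (28/33)·R3: [0, 0, 0, 8/11, 16/33, 40/33]
R5 ← R5 + (4/9)·R4: [0, 0, 0, 0, 0, 0]
Echelon form has 4 nonzero rows, so rank(B) = 4.
The rank gives the maximum number of linearly independent rows: 4.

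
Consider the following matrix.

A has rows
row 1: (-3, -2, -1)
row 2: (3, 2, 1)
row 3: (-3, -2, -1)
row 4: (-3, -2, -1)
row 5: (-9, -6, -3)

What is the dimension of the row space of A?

Row reduce to echelon form.
R2 ← R2 + R1: [0, 0, 0]
R3 ← R3 − R1: [0, 0, 0]
R4 ← R4 − R1: [0, 0, 0]
R5 ← R5 − (3)·R1: [0, 0, 0]
Echelon form has 1 nonzero row, so rank(A) = 1.
The row space has dimension equal to the rank: 1.

1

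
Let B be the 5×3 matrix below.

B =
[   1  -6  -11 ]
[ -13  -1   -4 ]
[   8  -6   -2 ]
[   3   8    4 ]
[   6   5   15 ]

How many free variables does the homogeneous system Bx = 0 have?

Row reduce to echelon form.
R2 ← R2 + (13)·R1: [0, -79, -147]
R3 ← R3 − (8)·R1: [0, 42, 86]
R4 ← R4 − (3)·R1: [0, 26, 37]
R5 ← R5 − (6)·R1: [0, 41, 81]
R3 ← R3 + (42/79)·R2: [0, 0, 620/79]
R4 ← R4 + (26/79)·R2: [0, 0, -899/79]
R5 ← R5 + (41/79)·R2: [0, 0, 372/79]
R4 ← R4 + (29/20)·R3: [0, 0, 0]
R5 ← R5 − (3/5)·R3: [0, 0, 0]
3 nonzero rows, so rank(B) = 3.
B has 3 columns; by rank–nullity, nullity = 3 − 3 = 0.

0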